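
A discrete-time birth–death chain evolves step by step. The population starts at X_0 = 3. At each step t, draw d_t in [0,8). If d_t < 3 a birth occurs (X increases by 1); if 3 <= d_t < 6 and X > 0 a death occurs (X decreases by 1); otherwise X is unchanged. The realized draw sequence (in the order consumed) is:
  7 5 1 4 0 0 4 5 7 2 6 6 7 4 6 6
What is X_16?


t=0: X=3, d=7 → hold, X_1=3
t=1: X=3, d=5 → death, X_2=2
t=2: X=2, d=1 → birth, X_3=3
t=3: X=3, d=4 → death, X_4=2
t=4: X=2, d=0 → birth, X_5=3
t=5: X=3, d=0 → birth, X_6=4
t=6: X=4, d=4 → death, X_7=3
t=7: X=3, d=5 → death, X_8=2
t=8: X=2, d=7 → hold, X_9=2
t=9: X=2, d=2 → birth, X_10=3
t=10: X=3, d=6 → hold, X_11=3
t=11: X=3, d=6 → hold, X_12=3
t=12: X=3, d=7 → hold, X_13=3
t=13: X=3, d=4 → death, X_14=2
t=14: X=2, d=6 → hold, X_15=2
t=15: X=2, d=6 → hold, X_16=2

2


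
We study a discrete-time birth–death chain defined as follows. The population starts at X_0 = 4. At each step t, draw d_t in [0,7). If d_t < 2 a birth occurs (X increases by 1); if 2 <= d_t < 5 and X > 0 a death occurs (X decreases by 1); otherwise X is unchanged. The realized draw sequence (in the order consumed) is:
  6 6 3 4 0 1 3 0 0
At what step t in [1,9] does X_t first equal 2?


4

t=0: X=4, d=6 → hold, X_1=4
t=1: X=4, d=6 → hold, X_2=4
t=2: X=4, d=3 → death, X_3=3
t=3: X=3, d=4 → death, X_4=2
t=4: X=2, d=0 → birth, X_5=3
t=5: X=3, d=1 → birth, X_6=4
t=6: X=4, d=3 → death, X_7=3
t=7: X=3, d=0 → birth, X_8=4
t=8: X=4, d=0 → birth, X_9=5


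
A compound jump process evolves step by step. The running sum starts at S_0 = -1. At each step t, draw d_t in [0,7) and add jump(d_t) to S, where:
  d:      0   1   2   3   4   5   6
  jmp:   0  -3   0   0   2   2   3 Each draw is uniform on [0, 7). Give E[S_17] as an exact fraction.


Outcome values over d=0..6: [0, -3, 0, 0, 2, 2, 3]
Σy = 4, Σy² = 26, M = 7
μ = 4/7 = 4/7,  σ² = 26/7 − (4/7)² = 166/49
E[S_17] = -1 + 17·(4/7) = 61/7

61/7


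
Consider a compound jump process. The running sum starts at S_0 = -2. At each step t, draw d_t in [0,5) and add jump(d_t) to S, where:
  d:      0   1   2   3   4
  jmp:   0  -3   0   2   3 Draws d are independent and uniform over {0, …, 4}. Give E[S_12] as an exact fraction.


14/5

Outcome values over d=0..4: [0, -3, 0, 2, 3]
Σy = 2, Σy² = 22, M = 5
μ = 2/5 = 2/5,  σ² = 22/5 − (2/5)² = 106/25
E[S_12] = -2 + 12·(2/5) = 14/5


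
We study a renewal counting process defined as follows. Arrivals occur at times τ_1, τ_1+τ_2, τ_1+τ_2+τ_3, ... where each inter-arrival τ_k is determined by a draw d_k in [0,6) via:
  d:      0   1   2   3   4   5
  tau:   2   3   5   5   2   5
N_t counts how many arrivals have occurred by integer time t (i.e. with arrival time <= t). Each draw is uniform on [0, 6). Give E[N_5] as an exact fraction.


Inter-arrival values over d=0..5: [2, 3, 5, 5, 2, 5]
Each d has probability 1/6, so the pmf of τ is: f(2) = 1/3, f(3) = 1/6, f(5) = 1/2
Renewal equation for m(n) = E[N_n]: condition on τ_1 = k (if k <= n, one arrival plus a fresh copy on the remaining n−k steps): m(n) = F(n) + Σ_{k<=n} f(k)·m(n−k), where F(n) = P(τ <= n) and m(0) = 0
m(1) = F(1) = 0
m(2) = F(2) = 1/3
m(3) = F(3) = 1/2
m(4) = F(4) + f(2)·m(2) = 1/2 + 1/3·1/3 = 11/18
m(5) = F(5) + f(2)·m(3) + f(3)·m(2) = 1 + 1/3·1/2 + 1/6·1/3 = 11/9
E[N_5] = m(5) = 11/9

11/9


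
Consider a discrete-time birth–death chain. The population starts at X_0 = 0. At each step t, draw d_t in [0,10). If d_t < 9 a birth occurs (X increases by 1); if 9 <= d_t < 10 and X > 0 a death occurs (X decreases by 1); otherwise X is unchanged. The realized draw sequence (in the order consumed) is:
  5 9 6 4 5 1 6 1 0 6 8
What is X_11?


9

t=0: X=0, d=5 → birth, X_1=1
t=1: X=1, d=9 → death, X_2=0
t=2: X=0, d=6 → birth, X_3=1
t=3: X=1, d=4 → birth, X_4=2
t=4: X=2, d=5 → birth, X_5=3
t=5: X=3, d=1 → birth, X_6=4
t=6: X=4, d=6 → birth, X_7=5
t=7: X=5, d=1 → birth, X_8=6
t=8: X=6, d=0 → birth, X_9=7
t=9: X=7, d=6 → birth, X_10=8
t=10: X=8, d=8 → birth, X_11=9


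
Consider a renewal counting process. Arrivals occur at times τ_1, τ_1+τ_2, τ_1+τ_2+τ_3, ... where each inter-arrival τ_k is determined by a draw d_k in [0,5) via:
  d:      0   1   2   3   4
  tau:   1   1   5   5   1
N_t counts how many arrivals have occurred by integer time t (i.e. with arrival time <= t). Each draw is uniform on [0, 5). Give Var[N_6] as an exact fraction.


Inter-arrival values over d=0..4: [1, 1, 5, 5, 1]
Each d has probability 1/5, so the pmf of τ is: f(1) = 3/5, f(5) = 2/5
Let p_n(j) = P(N_n = j), with p_0 = [1]. Condition on τ_1: p_n(0) = P(τ > n), and for j >= 1, p_n(j) = Σ_{k<=n} f(k)·p_{n−k}(j−1)
p_1 = [2/5, 3/5]  (j = 0..1)
p_2 = [2/5, 6/25, 9/25]  (j = 0..2)
p_3 = [2/5, 6/25, 18/125, 27/125]  (j = 0..3)
p_4 = [2/5, 6/25, 18/125, 54/625, 81/625]  (j = 0..4)
p_5 = [0, 16/25, 18/125, 54/625, 162/3125, 243/3125]  (j = 0..5)
p_6 = [0, 4/25, 78/125, 54/625, 162/3125, 486/15625, 729/15625]  (j = 0..6)
E[N_6] = Σ j·p_6(j) = 36094/15625;  E[N_6²] = Σ j²·p_6(j) = 105004/15625
Var[N_6] = 105004/15625 − (36094/15625)² = 337910664/244140625

337910664/244140625


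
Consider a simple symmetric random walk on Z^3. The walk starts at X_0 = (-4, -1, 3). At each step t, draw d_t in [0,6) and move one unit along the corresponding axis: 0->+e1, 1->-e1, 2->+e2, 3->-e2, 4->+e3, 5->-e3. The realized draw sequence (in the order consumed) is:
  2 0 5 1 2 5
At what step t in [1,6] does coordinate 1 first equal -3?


2

t=0: X=(-4, -1, 3), d=2 → +e2, X_1=(-4, 0, 3)
t=1: X=(-4, 0, 3), d=0 → +e1, X_2=(-3, 0, 3)
t=2: X=(-3, 0, 3), d=5 → -e3, X_3=(-3, 0, 2)
t=3: X=(-3, 0, 2), d=1 → -e1, X_4=(-4, 0, 2)
t=4: X=(-4, 0, 2), d=2 → +e2, X_5=(-4, 1, 2)
t=5: X=(-4, 1, 2), d=5 → -e3, X_6=(-4, 1, 1)


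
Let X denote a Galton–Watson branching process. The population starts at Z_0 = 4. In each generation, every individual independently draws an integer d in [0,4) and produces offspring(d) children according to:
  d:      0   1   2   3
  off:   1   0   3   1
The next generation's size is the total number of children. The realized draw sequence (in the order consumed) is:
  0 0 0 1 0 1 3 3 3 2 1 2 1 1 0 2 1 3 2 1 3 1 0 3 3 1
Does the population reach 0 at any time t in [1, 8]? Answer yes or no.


no

gen 0: Z_0=4, draws=[0, 0, 0, 1], offspring=[1, 1, 1, 0], Z_1=3
gen 1: Z_1=3, draws=[0, 1, 3], offspring=[1, 0, 1], Z_2=2
gen 2: Z_2=2, draws=[3, 3], offspring=[1, 1], Z_3=2
gen 3: Z_3=2, draws=[2, 1], offspring=[3, 0], Z_4=3
gen 4: Z_4=3, draws=[2, 1, 1], offspring=[3, 0, 0], Z_5=3
gen 5: Z_5=3, draws=[0, 2, 1], offspring=[1, 3, 0], Z_6=4
gen 6: Z_6=4, draws=[3, 2, 1, 3], offspring=[1, 3, 0, 1], Z_7=5
gen 7: Z_7=5, draws=[1, 0, 3, 3, 1], offspring=[0, 1, 1, 1, 0], Z_8=3


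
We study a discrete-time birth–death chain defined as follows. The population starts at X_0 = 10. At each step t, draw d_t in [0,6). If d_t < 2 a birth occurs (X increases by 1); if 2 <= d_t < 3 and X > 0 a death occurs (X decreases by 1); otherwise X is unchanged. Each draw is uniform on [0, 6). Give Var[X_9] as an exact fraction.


X can drop by at most 1 per step and X_0 = 10 > T = 9, so X_t >= 10 − t >= 1 > 0 for every t <= 9: the floor at 0 (the 'and X > 0' condition) never binds. Hence X_9 = X_0 + Σ_{t<9} Y_t with i.i.d. increments Y_t = y(d_t) ∈ {+1, −1, 0}.
Outcome values over d=0..5: [1, 1, -1, 0, 0, 0]
Σy = 1, Σy² = 3, M = 6
μ = 1/6 = 1/6,  σ² = 3/6 − (1/6)² = 17/36
Independent increments: Var[X_9] = 9·σ² = 9·(17/36) = 17/4

17/4


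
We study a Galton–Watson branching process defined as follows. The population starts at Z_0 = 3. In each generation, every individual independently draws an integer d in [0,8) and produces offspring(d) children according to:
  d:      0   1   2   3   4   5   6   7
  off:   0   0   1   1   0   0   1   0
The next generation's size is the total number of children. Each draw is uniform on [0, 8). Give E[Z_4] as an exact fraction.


Outcome values over d=0..7: [0, 0, 1, 1, 0, 0, 1, 0]
Σy = 3, Σy² = 3, M = 8
μ = 3/8 = 3/8,  σ² = 3/8 − (3/8)² = 15/64
E[Z_0] = 3
E[Z_1] = 3/8·E[Z_0] = 9/8
E[Z_2] = 3/8·E[Z_1] = 27/64
E[Z_3] = 3/8·E[Z_2] = 81/512
E[Z_4] = 3/8·E[Z_3] = 243/4096

243/4096


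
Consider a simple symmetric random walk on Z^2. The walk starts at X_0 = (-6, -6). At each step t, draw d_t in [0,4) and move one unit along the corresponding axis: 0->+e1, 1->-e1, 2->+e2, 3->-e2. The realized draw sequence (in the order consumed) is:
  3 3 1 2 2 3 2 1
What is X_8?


(-8, -6)

t=0: X=(-6, -6), d=3 → -e2, X_1=(-6, -7)
t=1: X=(-6, -7), d=3 → -e2, X_2=(-6, -8)
t=2: X=(-6, -8), d=1 → -e1, X_3=(-7, -8)
t=3: X=(-7, -8), d=2 → +e2, X_4=(-7, -7)
t=4: X=(-7, -7), d=2 → +e2, X_5=(-7, -6)
t=5: X=(-7, -6), d=3 → -e2, X_6=(-7, -7)
t=6: X=(-7, -7), d=2 → +e2, X_7=(-7, -6)
t=7: X=(-7, -6), d=1 → -e1, X_8=(-8, -6)


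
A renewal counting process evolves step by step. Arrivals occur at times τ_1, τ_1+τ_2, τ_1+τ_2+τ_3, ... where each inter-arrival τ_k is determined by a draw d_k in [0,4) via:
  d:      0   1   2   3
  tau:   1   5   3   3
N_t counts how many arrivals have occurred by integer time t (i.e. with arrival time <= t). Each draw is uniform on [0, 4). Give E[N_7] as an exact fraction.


Inter-arrival values over d=0..3: [1, 5, 3, 3]
Each d has probability 1/4, so the pmf of τ is: f(1) = 1/4, f(3) = 1/2, f(5) = 1/4
Renewal equation for m(n) = E[N_n]: condition on τ_1 = k (if k <= n, one arrival plus a fresh copy on the remaining n−k steps): m(n) = F(n) + Σ_{k<=n} f(k)·m(n−k), where F(n) = P(τ <= n) and m(0) = 0
m(1) = F(1) = 1/4
m(2) = F(2) + f(1)·m(1) = 1/4 + 1/4·1/4 = 5/16
m(3) = F(3) + f(1)·m(2) = 3/4 + 1/4·5/16 = 53/64
m(4) = F(4) + f(1)·m(3) + f(3)·m(1) = 3/4 + 1/4·53/64 + 1/2·1/4 = 277/256
m(5) = F(5) + f(1)·m(4) + f(3)·m(2) = 1 + 1/4·277/256 + 1/2·5/16 = 1461/1024
m(6) = F(6) + f(1)·m(5) + f(3)·m(3) + f(5)·m(1) = 1 + 1/4·1461/1024 + 1/2·53/64 + 1/4·1/4 = 7509/4096
m(7) = F(7) + f(1)·m(6) + f(3)·m(4) + f(5)·m(2) = 1 + 1/4·7509/4096 + 1/2·277/256 + 1/4·5/16 = 34037/16384
E[N_7] = m(7) = 34037/16384

34037/16384


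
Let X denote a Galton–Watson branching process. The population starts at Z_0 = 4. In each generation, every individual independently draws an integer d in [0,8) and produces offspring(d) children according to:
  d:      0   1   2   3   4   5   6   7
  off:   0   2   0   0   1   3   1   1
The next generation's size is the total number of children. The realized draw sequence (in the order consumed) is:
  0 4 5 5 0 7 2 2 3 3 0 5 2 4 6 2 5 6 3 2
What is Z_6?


gen 0: Z_0=4, draws=[0, 4, 5, 5], offspring=[0, 1, 3, 3], Z_1=7
gen 1: Z_1=7, draws=[0, 7, 2, 2, 3, 3, 0], offspring=[0, 1, 0, 0, 0, 0, 0], Z_2=1
gen 2: Z_2=1, draws=[5], offspring=[3], Z_3=3
gen 3: Z_3=3, draws=[2, 4, 6], offspring=[0, 1, 1], Z_4=2
gen 4: Z_4=2, draws=[2, 5], offspring=[0, 3], Z_5=3
gen 5: Z_5=3, draws=[6, 3, 2], offspring=[1, 0, 0], Z_6=1

1


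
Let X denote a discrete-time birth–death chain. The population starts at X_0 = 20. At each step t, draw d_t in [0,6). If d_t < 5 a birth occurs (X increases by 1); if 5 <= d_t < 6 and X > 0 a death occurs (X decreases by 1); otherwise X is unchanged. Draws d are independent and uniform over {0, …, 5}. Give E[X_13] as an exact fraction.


86/3

X can drop by at most 1 per step and X_0 = 20 > T = 13, so X_t >= 20 − t >= 7 > 0 for every t <= 13: the floor at 0 (the 'and X > 0' condition) never binds. Hence X_13 = X_0 + Σ_{t<13} Y_t with i.i.d. increments Y_t = y(d_t) ∈ {+1, −1, 0}.
Outcome values over d=0..5: [1, 1, 1, 1, 1, -1]
Σy = 4, Σy² = 6, M = 6
μ = 4/6 = 2/3,  σ² = 6/6 − (2/3)² = 5/9
E[X_13] = 20 + 13·(2/3) = 86/3


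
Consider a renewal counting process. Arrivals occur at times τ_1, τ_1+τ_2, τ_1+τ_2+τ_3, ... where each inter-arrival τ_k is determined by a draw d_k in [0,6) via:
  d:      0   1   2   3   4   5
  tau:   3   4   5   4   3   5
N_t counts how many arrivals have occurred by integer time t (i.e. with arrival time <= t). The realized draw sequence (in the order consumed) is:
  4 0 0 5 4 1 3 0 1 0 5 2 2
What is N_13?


draw d_1=4: τ_1=3, arrival time A_1=3
draw d_2=0: τ_2=3, arrival time A_2=6
draw d_3=0: τ_3=3, arrival time A_3=9
draw d_4=5: τ_4=5, arrival time A_4=14
draw d_5=4: τ_5=3, arrival time A_5=17
draw d_6=1: τ_6=4, arrival time A_6=21
draw d_7=3: τ_7=4, arrival time A_7=25
draw d_8=0: τ_8=3, arrival time A_8=28
draw d_9=1: τ_9=4, arrival time A_9=32
draw d_10=0: τ_10=3, arrival time A_10=35
draw d_11=5: τ_11=5, arrival time A_11=40
draw d_12=2: τ_12=5, arrival time A_12=45
draw d_13=2: τ_13=5, arrival time A_13=50
N_t over t=0..13: 0:0 1:0 2:0 3:1 4:1 5:1 6:2 7:2 8:2 9:3 10:3 11:3 12:3 13:3

3


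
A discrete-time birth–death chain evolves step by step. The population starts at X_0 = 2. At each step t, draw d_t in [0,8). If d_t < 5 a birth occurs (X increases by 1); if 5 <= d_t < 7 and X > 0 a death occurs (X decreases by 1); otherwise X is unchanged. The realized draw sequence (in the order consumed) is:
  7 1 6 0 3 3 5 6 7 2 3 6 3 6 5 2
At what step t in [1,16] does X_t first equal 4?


t=0: X=2, d=7 → hold, X_1=2
t=1: X=2, d=1 → birth, X_2=3
t=2: X=3, d=6 → death, X_3=2
t=3: X=2, d=0 → birth, X_4=3
t=4: X=3, d=3 → birth, X_5=4
t=5: X=4, d=3 → birth, X_6=5
t=6: X=5, d=5 → death, X_7=4
t=7: X=4, d=6 → death, X_8=3
t=8: X=3, d=7 → hold, X_9=3
t=9: X=3, d=2 → birth, X_10=4
t=10: X=4, d=3 → birth, X_11=5
t=11: X=5, d=6 → death, X_12=4
t=12: X=4, d=3 → birth, X_13=5
t=13: X=5, d=6 → death, X_14=4
t=14: X=4, d=5 → death, X_15=3
t=15: X=3, d=2 → birth, X_16=4

5


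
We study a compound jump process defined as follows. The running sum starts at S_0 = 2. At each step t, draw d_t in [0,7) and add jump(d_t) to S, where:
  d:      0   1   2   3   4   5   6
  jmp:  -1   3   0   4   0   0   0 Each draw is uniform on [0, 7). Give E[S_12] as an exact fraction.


86/7

Outcome values over d=0..6: [-1, 3, 0, 4, 0, 0, 0]
Σy = 6, Σy² = 26, M = 7
μ = 6/7 = 6/7,  σ² = 26/7 − (6/7)² = 146/49
E[S_12] = 2 + 12·(6/7) = 86/7


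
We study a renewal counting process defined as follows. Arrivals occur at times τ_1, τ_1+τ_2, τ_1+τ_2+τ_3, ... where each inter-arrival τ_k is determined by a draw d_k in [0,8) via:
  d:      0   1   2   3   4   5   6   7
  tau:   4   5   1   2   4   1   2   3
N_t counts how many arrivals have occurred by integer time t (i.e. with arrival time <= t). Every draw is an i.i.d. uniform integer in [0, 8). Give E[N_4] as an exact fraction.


321/256

Inter-arrival values over d=0..7: [4, 5, 1, 2, 4, 1, 2, 3]
Each d has probability 1/8, so the pmf of τ is: f(1) = 1/4, f(2) = 1/4, f(3) = 1/8, f(4) = 1/4, f(5) = 1/8
Renewal equation for m(n) = E[N_n]: condition on τ_1 = k (if k <= n, one arrival plus a fresh copy on the remaining n−k steps): m(n) = F(n) + Σ_{k<=n} f(k)·m(n−k), where F(n) = P(τ <= n) and m(0) = 0
m(1) = F(1) = 1/4
m(2) = F(2) + f(1)·m(1) = 1/2 + 1/4·1/4 = 9/16
m(3) = F(3) + f(1)·m(2) + f(2)·m(1) = 5/8 + 1/4·9/16 + 1/4·1/4 = 53/64
m(4) = F(4) + f(1)·m(3) + f(2)·m(2) + f(3)·m(1) = 7/8 + 1/4·53/64 + 1/4·9/16 + 1/8·1/4 = 321/256
E[N_4] = m(4) = 321/256


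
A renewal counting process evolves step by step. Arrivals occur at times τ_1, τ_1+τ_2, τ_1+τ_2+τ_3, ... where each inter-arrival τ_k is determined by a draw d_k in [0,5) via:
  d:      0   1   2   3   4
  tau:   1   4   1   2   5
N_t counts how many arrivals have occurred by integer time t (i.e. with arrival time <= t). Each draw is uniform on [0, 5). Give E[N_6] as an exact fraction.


Inter-arrival values over d=0..4: [1, 4, 1, 2, 5]
Each d has probability 1/5, so the pmf of τ is: f(1) = 2/5, f(2) = 1/5, f(4) = 1/5, f(5) = 1/5
Renewal equation for m(n) = E[N_n]: condition on τ_1 = k (if k <= n, one arrival plus a fresh copy on the remaining n−k steps): m(n) = F(n) + Σ_{k<=n} f(k)·m(n−k), where F(n) = P(τ <= n) and m(0) = 0
m(1) = F(1) = 2/5
m(2) = F(2) + f(1)·m(1) = 3/5 + 2/5·2/5 = 19/25
m(3) = F(3) + f(1)·m(2) + f(2)·m(1) = 3/5 + 2/5·19/25 + 1/5·2/5 = 123/125
m(4) = F(4) + f(1)·m(3) + f(2)·m(2) = 4/5 + 2/5·123/125 + 1/5·19/25 = 841/625
m(5) = F(5) + f(1)·m(4) + f(2)·m(3) + f(4)·m(1) = 1 + 2/5·841/625 + 1/5·123/125 + 1/5·2/5 = 5672/3125
m(6) = F(6) + f(1)·m(5) + f(2)·m(4) + f(4)·m(2) + f(5)·m(1) = 1 + 2/5·5672/3125 + 1/5·841/625 + 1/5·19/25 + 1/5·2/5 = 34799/15625
E[N_6] = m(6) = 34799/15625

34799/15625


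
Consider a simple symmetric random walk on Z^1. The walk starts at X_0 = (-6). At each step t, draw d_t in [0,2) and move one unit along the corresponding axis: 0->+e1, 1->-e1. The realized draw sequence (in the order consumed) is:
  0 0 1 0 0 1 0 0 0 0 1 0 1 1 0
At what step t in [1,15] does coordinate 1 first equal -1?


t=0: X=(-6), d=0 → +e1, X_1=(-5)
t=1: X=(-5), d=0 → +e1, X_2=(-4)
t=2: X=(-4), d=1 → -e1, X_3=(-5)
t=3: X=(-5), d=0 → +e1, X_4=(-4)
t=4: X=(-4), d=0 → +e1, X_5=(-3)
t=5: X=(-3), d=1 → -e1, X_6=(-4)
t=6: X=(-4), d=0 → +e1, X_7=(-3)
t=7: X=(-3), d=0 → +e1, X_8=(-2)
t=8: X=(-2), d=0 → +e1, X_9=(-1)
t=9: X=(-1), d=0 → +e1, X_10=(0)
t=10: X=(0), d=1 → -e1, X_11=(-1)
t=11: X=(-1), d=0 → +e1, X_12=(0)
t=12: X=(0), d=1 → -e1, X_13=(-1)
t=13: X=(-1), d=1 → -e1, X_14=(-2)
t=14: X=(-2), d=0 → +e1, X_15=(-1)

9


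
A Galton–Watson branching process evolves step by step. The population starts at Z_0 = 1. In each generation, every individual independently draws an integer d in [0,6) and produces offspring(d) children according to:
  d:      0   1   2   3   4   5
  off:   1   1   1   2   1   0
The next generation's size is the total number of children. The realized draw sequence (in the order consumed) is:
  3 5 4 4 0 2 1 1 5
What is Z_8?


0

gen 0: Z_0=1, draws=[3], offspring=[2], Z_1=2
gen 1: Z_1=2, draws=[5, 4], offspring=[0, 1], Z_2=1
gen 2: Z_2=1, draws=[4], offspring=[1], Z_3=1
gen 3: Z_3=1, draws=[0], offspring=[1], Z_4=1
gen 4: Z_4=1, draws=[2], offspring=[1], Z_5=1
gen 5: Z_5=1, draws=[1], offspring=[1], Z_6=1
gen 6: Z_6=1, draws=[1], offspring=[1], Z_7=1
gen 7: Z_7=1, draws=[5], offspring=[0], Z_8=0


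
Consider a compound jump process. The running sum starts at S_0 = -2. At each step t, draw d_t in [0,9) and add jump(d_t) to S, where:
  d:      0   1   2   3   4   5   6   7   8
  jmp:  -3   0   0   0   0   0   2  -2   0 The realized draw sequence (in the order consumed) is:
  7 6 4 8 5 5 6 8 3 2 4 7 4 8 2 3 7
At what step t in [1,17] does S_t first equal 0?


7

t=0: S=-2, d=7, jump=-2, S_1=-4
t=1: S=-4, d=6, jump=2, S_2=-2
t=2: S=-2, d=4, jump=0, S_3=-2
t=3: S=-2, d=8, jump=0, S_4=-2
t=4: S=-2, d=5, jump=0, S_5=-2
t=5: S=-2, d=5, jump=0, S_6=-2
t=6: S=-2, d=6, jump=2, S_7=0
t=7: S=0, d=8, jump=0, S_8=0
t=8: S=0, d=3, jump=0, S_9=0
t=9: S=0, d=2, jump=0, S_10=0
t=10: S=0, d=4, jump=0, S_11=0
t=11: S=0, d=7, jump=-2, S_12=-2
t=12: S=-2, d=4, jump=0, S_13=-2
t=13: S=-2, d=8, jump=0, S_14=-2
t=14: S=-2, d=2, jump=0, S_15=-2
t=15: S=-2, d=3, jump=0, S_16=-2
t=16: S=-2, d=7, jump=-2, S_17=-4


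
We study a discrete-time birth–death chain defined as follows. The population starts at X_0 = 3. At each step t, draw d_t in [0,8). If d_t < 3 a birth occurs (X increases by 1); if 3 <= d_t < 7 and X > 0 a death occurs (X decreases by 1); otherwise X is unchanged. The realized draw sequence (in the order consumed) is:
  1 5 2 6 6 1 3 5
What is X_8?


1

t=0: X=3, d=1 → birth, X_1=4
t=1: X=4, d=5 → death, X_2=3
t=2: X=3, d=2 → birth, X_3=4
t=3: X=4, d=6 → death, X_4=3
t=4: X=3, d=6 → death, X_5=2
t=5: X=2, d=1 → birth, X_6=3
t=6: X=3, d=3 → death, X_7=2
t=7: X=2, d=5 → death, X_8=1


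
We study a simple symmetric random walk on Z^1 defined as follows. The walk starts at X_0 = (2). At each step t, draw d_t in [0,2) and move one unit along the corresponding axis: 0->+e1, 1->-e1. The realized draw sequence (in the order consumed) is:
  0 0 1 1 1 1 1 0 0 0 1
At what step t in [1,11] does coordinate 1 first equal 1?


5

t=0: X=(2), d=0 → +e1, X_1=(3)
t=1: X=(3), d=0 → +e1, X_2=(4)
t=2: X=(4), d=1 → -e1, X_3=(3)
t=3: X=(3), d=1 → -e1, X_4=(2)
t=4: X=(2), d=1 → -e1, X_5=(1)
t=5: X=(1), d=1 → -e1, X_6=(0)
t=6: X=(0), d=1 → -e1, X_7=(-1)
t=7: X=(-1), d=0 → +e1, X_8=(0)
t=8: X=(0), d=0 → +e1, X_9=(1)
t=9: X=(1), d=0 → +e1, X_10=(2)
t=10: X=(2), d=1 → -e1, X_11=(1)


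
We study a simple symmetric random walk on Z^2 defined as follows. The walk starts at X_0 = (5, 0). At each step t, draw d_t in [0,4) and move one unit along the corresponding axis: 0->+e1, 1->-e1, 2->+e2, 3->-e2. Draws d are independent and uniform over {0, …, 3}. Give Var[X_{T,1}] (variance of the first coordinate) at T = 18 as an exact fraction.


Outcome values over d=0..3: [1, -1, 0, 0]
Σy = 0, Σy² = 2, M = 4
μ = 0/4 = 0,  σ² = 2/4 − (0)² = 1/2
Independent increments: Var[X_18] = 18·σ² = 18·(1/2) = 9

9


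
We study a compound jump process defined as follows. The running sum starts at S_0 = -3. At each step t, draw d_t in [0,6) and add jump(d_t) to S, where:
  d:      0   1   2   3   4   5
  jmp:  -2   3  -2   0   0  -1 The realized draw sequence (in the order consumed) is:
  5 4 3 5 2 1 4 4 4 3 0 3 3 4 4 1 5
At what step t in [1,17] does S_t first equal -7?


5

t=0: S=-3, d=5, jump=-1, S_1=-4
t=1: S=-4, d=4, jump=0, S_2=-4
t=2: S=-4, d=3, jump=0, S_3=-4
t=3: S=-4, d=5, jump=-1, S_4=-5
t=4: S=-5, d=2, jump=-2, S_5=-7
t=5: S=-7, d=1, jump=3, S_6=-4
t=6: S=-4, d=4, jump=0, S_7=-4
t=7: S=-4, d=4, jump=0, S_8=-4
t=8: S=-4, d=4, jump=0, S_9=-4
t=9: S=-4, d=3, jump=0, S_10=-4
t=10: S=-4, d=0, jump=-2, S_11=-6
t=11: S=-6, d=3, jump=0, S_12=-6
t=12: S=-6, d=3, jump=0, S_13=-6
t=13: S=-6, d=4, jump=0, S_14=-6
t=14: S=-6, d=4, jump=0, S_15=-6
t=15: S=-6, d=1, jump=3, S_16=-3
t=16: S=-3, d=5, jump=-1, S_17=-4


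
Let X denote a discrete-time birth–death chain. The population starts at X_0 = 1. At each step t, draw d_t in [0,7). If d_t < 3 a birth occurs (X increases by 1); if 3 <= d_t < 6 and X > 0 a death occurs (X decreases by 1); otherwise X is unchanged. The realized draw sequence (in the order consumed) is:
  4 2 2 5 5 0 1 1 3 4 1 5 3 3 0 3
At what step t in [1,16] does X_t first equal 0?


1

t=0: X=1, d=4 → death, X_1=0
t=1: X=0, d=2 → birth, X_2=1
t=2: X=1, d=2 → birth, X_3=2
t=3: X=2, d=5 → death, X_4=1
t=4: X=1, d=5 → death, X_5=0
t=5: X=0, d=0 → birth, X_6=1
t=6: X=1, d=1 → birth, X_7=2
t=7: X=2, d=1 → birth, X_8=3
t=8: X=3, d=3 → death, X_9=2
t=9: X=2, d=4 → death, X_10=1
t=10: X=1, d=1 → birth, X_11=2
t=11: X=2, d=5 → death, X_12=1
t=12: X=1, d=3 → death, X_13=0
t=13: X=0, d=3 → hold, X_14=0
t=14: X=0, d=0 → birth, X_15=1
t=15: X=1, d=3 → death, X_16=0


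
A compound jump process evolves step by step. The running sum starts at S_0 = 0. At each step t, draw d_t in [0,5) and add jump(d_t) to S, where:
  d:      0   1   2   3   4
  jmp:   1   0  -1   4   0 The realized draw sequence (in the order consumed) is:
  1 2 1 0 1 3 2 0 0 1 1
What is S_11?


t=0: S=0, d=1, jump=0, S_1=0
t=1: S=0, d=2, jump=-1, S_2=-1
t=2: S=-1, d=1, jump=0, S_3=-1
t=3: S=-1, d=0, jump=1, S_4=0
t=4: S=0, d=1, jump=0, S_5=0
t=5: S=0, d=3, jump=4, S_6=4
t=6: S=4, d=2, jump=-1, S_7=3
t=7: S=3, d=0, jump=1, S_8=4
t=8: S=4, d=0, jump=1, S_9=5
t=9: S=5, d=1, jump=0, S_10=5
t=10: S=5, d=1, jump=0, S_11=5

5


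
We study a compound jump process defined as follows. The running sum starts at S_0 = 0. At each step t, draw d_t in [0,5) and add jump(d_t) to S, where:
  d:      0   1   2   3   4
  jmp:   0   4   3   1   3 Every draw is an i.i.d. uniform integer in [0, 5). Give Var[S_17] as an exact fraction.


918/25

Outcome values over d=0..4: [0, 4, 3, 1, 3]
Σy = 11, Σy² = 35, M = 5
μ = 11/5 = 11/5,  σ² = 35/5 − (11/5)² = 54/25
Independent increments: Var[S_17] = 17·σ² = 17·(54/25) = 918/25


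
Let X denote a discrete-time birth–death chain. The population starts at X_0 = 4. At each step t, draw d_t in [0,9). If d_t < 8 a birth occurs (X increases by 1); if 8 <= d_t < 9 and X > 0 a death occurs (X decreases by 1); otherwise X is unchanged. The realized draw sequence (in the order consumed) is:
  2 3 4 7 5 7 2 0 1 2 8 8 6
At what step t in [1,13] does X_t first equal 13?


9

t=0: X=4, d=2 → birth, X_1=5
t=1: X=5, d=3 → birth, X_2=6
t=2: X=6, d=4 → birth, X_3=7
t=3: X=7, d=7 → birth, X_4=8
t=4: X=8, d=5 → birth, X_5=9
t=5: X=9, d=7 → birth, X_6=10
t=6: X=10, d=2 → birth, X_7=11
t=7: X=11, d=0 → birth, X_8=12
t=8: X=12, d=1 → birth, X_9=13
t=9: X=13, d=2 → birth, X_10=14
t=10: X=14, d=8 → death, X_11=13
t=11: X=13, d=8 → death, X_12=12
t=12: X=12, d=6 → birth, X_13=13


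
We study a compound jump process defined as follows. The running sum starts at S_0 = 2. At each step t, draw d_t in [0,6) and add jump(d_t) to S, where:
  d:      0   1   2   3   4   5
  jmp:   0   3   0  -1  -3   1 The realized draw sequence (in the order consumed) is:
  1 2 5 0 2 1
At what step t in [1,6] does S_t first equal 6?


3

t=0: S=2, d=1, jump=3, S_1=5
t=1: S=5, d=2, jump=0, S_2=5
t=2: S=5, d=5, jump=1, S_3=6
t=3: S=6, d=0, jump=0, S_4=6
t=4: S=6, d=2, jump=0, S_5=6
t=5: S=6, d=1, jump=3, S_6=9


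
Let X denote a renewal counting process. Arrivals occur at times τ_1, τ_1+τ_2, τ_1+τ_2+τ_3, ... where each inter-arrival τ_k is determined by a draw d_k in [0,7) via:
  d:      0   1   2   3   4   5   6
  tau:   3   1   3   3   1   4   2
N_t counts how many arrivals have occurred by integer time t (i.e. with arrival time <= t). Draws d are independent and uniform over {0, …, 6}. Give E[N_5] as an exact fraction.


30846/16807

Inter-arrival values over d=0..6: [3, 1, 3, 3, 1, 4, 2]
Each d has probability 1/7, so the pmf of τ is: f(1) = 2/7, f(2) = 1/7, f(3) = 3/7, f(4) = 1/7
Renewal equation for m(n) = E[N_n]: condition on τ_1 = k (if k <= n, one arrival plus a fresh copy on the remaining n−k steps): m(n) = F(n) + Σ_{k<=n} f(k)·m(n−k), where F(n) = P(τ <= n) and m(0) = 0
m(1) = F(1) = 2/7
m(2) = F(2) + f(1)·m(1) = 3/7 + 2/7·2/7 = 25/49
m(3) = F(3) + f(1)·m(2) + f(2)·m(1) = 6/7 + 2/7·25/49 + 1/7·2/7 = 358/343
m(4) = F(4) + f(1)·m(3) + f(2)·m(2) + f(3)·m(1) = 1 + 2/7·358/343 + 1/7·25/49 + 3/7·2/7 = 3586/2401
m(5) = F(5) + f(1)·m(4) + f(2)·m(3) + f(3)·m(2) + f(4)·m(1) = 1 + 2/7·3586/2401 + 1/7·358/343 + 3/7·25/49 + 1/7·2/7 = 30846/16807
E[N_5] = m(5) = 30846/16807


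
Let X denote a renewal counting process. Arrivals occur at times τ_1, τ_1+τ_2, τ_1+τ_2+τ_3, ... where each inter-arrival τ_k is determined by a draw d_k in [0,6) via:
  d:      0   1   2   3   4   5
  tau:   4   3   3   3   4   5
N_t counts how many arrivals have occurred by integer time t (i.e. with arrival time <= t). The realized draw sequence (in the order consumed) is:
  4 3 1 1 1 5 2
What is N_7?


2

draw d_1=4: τ_1=4, arrival time A_1=4
draw d_2=3: τ_2=3, arrival time A_2=7
draw d_3=1: τ_3=3, arrival time A_3=10
draw d_4=1: τ_4=3, arrival time A_4=13
draw d_5=1: τ_5=3, arrival time A_5=16
draw d_6=5: τ_6=5, arrival time A_6=21
draw d_7=2: τ_7=3, arrival time A_7=24
N_t over t=0..7: 0:0 1:0 2:0 3:0 4:1 5:1 6:1 7:2


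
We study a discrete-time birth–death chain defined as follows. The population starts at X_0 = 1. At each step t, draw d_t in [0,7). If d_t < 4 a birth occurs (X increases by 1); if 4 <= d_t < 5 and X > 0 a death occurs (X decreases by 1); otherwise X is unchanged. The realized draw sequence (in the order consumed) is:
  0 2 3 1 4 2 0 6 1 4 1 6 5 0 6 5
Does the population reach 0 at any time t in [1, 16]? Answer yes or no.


no

t=0: X=1, d=0 → birth, X_1=2
t=1: X=2, d=2 → birth, X_2=3
t=2: X=3, d=3 → birth, X_3=4
t=3: X=4, d=1 → birth, X_4=5
t=4: X=5, d=4 → death, X_5=4
t=5: X=4, d=2 → birth, X_6=5
t=6: X=5, d=0 → birth, X_7=6
t=7: X=6, d=6 → hold, X_8=6
t=8: X=6, d=1 → birth, X_9=7
t=9: X=7, d=4 → death, X_10=6
t=10: X=6, d=1 → birth, X_11=7
t=11: X=7, d=6 → hold, X_12=7
t=12: X=7, d=5 → hold, X_13=7
t=13: X=7, d=0 → birth, X_14=8
t=14: X=8, d=6 → hold, X_15=8
t=15: X=8, d=5 → hold, X_16=8


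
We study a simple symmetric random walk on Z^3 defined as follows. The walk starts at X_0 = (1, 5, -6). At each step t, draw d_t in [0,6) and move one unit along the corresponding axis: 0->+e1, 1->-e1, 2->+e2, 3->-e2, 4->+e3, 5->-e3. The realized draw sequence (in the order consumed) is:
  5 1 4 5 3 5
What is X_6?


t=0: X=(1, 5, -6), d=5 → -e3, X_1=(1, 5, -7)
t=1: X=(1, 5, -7), d=1 → -e1, X_2=(0, 5, -7)
t=2: X=(0, 5, -7), d=4 → +e3, X_3=(0, 5, -6)
t=3: X=(0, 5, -6), d=5 → -e3, X_4=(0, 5, -7)
t=4: X=(0, 5, -7), d=3 → -e2, X_5=(0, 4, -7)
t=5: X=(0, 4, -7), d=5 → -e3, X_6=(0, 4, -8)

(0, 4, -8)


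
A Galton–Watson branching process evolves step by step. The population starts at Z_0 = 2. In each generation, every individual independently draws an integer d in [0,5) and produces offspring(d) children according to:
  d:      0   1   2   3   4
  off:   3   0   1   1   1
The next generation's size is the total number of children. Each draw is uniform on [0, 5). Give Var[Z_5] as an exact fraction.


Outcome values over d=0..4: [3, 0, 1, 1, 1]
Σy = 6, Σy² = 12, M = 5
μ = 6/5 = 6/5,  σ² = 12/5 − (6/5)² = 24/25
V_0 = 0, E_0 = 2
V_1 = 24/25·E_0 + (6/5)²·V_0 = 48/25;  E_1 = 12/5
V_2 = 24/25·E_1 + (6/5)²·V_1 = 3168/625;  E_2 = 72/25
V_3 = 24/25·E_2 + (6/5)²·V_2 = 157248/15625;  E_3 = 432/125
V_4 = 24/25·E_3 + (6/5)²·V_3 = 6956928/390625;  E_4 = 2592/625
V_5 = 24/25·E_4 + (6/5)²·V_4 = 289329408/9765625;  E_5 = 15552/3125

289329408/9765625


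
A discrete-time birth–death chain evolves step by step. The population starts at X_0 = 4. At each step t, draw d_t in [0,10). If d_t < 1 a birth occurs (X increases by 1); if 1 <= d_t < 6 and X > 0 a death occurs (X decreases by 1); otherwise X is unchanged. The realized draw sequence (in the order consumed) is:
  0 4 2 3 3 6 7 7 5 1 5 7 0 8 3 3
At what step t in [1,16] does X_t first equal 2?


4

t=0: X=4, d=0 → birth, X_1=5
t=1: X=5, d=4 → death, X_2=4
t=2: X=4, d=2 → death, X_3=3
t=3: X=3, d=3 → death, X_4=2
t=4: X=2, d=3 → death, X_5=1
t=5: X=1, d=6 → hold, X_6=1
t=6: X=1, d=7 → hold, X_7=1
t=7: X=1, d=7 → hold, X_8=1
t=8: X=1, d=5 → death, X_9=0
t=9: X=0, d=1 → hold, X_10=0
t=10: X=0, d=5 → hold, X_11=0
t=11: X=0, d=7 → hold, X_12=0
t=12: X=0, d=0 → birth, X_13=1
t=13: X=1, d=8 → hold, X_14=1
t=14: X=1, d=3 → death, X_15=0
t=15: X=0, d=3 → hold, X_16=0


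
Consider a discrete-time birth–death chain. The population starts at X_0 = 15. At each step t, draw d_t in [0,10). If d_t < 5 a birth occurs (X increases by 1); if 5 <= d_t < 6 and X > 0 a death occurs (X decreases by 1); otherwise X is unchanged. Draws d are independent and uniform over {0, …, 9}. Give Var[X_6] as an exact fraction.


X can drop by at most 1 per step and X_0 = 15 > T = 6, so X_t >= 15 − t >= 9 > 0 for every t <= 6: the floor at 0 (the 'and X > 0' condition) never binds. Hence X_6 = X_0 + Σ_{t<6} Y_t with i.i.d. increments Y_t = y(d_t) ∈ {+1, −1, 0}.
Outcome values over d=0..9: [1, 1, 1, 1, 1, -1, 0, 0, 0, 0]
Σy = 4, Σy² = 6, M = 10
μ = 4/10 = 2/5,  σ² = 6/10 − (2/5)² = 11/25
Independent increments: Var[X_6] = 6·σ² = 6·(11/25) = 66/25

66/25


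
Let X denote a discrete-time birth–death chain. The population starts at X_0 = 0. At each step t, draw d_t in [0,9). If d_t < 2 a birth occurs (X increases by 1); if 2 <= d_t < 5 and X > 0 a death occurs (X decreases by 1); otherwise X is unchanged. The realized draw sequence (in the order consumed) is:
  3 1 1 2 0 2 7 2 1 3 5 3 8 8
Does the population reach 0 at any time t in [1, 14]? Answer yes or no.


yes

t=0: X=0, d=3 → hold, X_1=0
t=1: X=0, d=1 → birth, X_2=1
t=2: X=1, d=1 → birth, X_3=2
t=3: X=2, d=2 → death, X_4=1
t=4: X=1, d=0 → birth, X_5=2
t=5: X=2, d=2 → death, X_6=1
t=6: X=1, d=7 → hold, X_7=1
t=7: X=1, d=2 → death, X_8=0
t=8: X=0, d=1 → birth, X_9=1
t=9: X=1, d=3 → death, X_10=0
t=10: X=0, d=5 → hold, X_11=0
t=11: X=0, d=3 → hold, X_12=0
t=12: X=0, d=8 → hold, X_13=0
t=13: X=0, d=8 → hold, X_14=0


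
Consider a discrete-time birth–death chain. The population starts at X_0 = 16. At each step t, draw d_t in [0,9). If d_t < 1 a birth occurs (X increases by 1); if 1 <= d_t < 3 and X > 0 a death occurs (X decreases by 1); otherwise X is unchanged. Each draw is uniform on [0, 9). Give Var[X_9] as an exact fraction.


26/9

X can drop by at most 1 per step and X_0 = 16 > T = 9, so X_t >= 16 − t >= 7 > 0 for every t <= 9: the floor at 0 (the 'and X > 0' condition) never binds. Hence X_9 = X_0 + Σ_{t<9} Y_t with i.i.d. increments Y_t = y(d_t) ∈ {+1, −1, 0}.
Outcome values over d=0..8: [1, -1, -1, 0, 0, 0, 0, 0, 0]
Σy = -1, Σy² = 3, M = 9
μ = -1/9 = -1/9,  σ² = 3/9 − (-1/9)² = 26/81
Independent increments: Var[X_9] = 9·σ² = 9·(26/81) = 26/9


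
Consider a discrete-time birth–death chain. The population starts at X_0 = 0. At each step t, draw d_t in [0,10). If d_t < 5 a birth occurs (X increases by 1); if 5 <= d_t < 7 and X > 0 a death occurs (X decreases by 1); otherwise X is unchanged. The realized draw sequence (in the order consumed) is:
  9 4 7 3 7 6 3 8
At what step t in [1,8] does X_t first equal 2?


t=0: X=0, d=9 → hold, X_1=0
t=1: X=0, d=4 → birth, X_2=1
t=2: X=1, d=7 → hold, X_3=1
t=3: X=1, d=3 → birth, X_4=2
t=4: X=2, d=7 → hold, X_5=2
t=5: X=2, d=6 → death, X_6=1
t=6: X=1, d=3 → birth, X_7=2
t=7: X=2, d=8 → hold, X_8=2

4


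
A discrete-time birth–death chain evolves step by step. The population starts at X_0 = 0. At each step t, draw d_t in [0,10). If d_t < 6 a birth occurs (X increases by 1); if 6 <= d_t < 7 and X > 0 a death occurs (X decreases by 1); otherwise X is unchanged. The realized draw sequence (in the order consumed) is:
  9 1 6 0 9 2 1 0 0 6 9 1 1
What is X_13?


6

t=0: X=0, d=9 → hold, X_1=0
t=1: X=0, d=1 → birth, X_2=1
t=2: X=1, d=6 → death, X_3=0
t=3: X=0, d=0 → birth, X_4=1
t=4: X=1, d=9 → hold, X_5=1
t=5: X=1, d=2 → birth, X_6=2
t=6: X=2, d=1 → birth, X_7=3
t=7: X=3, d=0 → birth, X_8=4
t=8: X=4, d=0 → birth, X_9=5
t=9: X=5, d=6 → death, X_10=4
t=10: X=4, d=9 → hold, X_11=4
t=11: X=4, d=1 → birth, X_12=5
t=12: X=5, d=1 → birth, X_13=6


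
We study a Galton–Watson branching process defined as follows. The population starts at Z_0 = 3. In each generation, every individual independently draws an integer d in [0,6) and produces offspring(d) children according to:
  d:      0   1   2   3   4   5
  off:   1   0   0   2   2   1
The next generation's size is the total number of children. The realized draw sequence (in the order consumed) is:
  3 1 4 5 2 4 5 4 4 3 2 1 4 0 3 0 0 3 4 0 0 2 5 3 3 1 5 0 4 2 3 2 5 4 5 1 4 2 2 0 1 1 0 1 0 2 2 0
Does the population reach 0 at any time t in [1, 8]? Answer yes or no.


gen 0: Z_0=3, draws=[3, 1, 4], offspring=[2, 0, 2], Z_1=4
gen 1: Z_1=4, draws=[5, 2, 4, 5], offspring=[1, 0, 2, 1], Z_2=4
gen 2: Z_2=4, draws=[4, 4, 3, 2], offspring=[2, 2, 2, 0], Z_3=6
gen 3: Z_3=6, draws=[1, 4, 0, 3, 0, 0], offspring=[0, 2, 1, 2, 1, 1], Z_4=7
gen 4: Z_4=7, draws=[3, 4, 0, 0, 2, 5, 3], offspring=[2, 2, 1, 1, 0, 1, 2], Z_5=9
gen 5: Z_5=9, draws=[3, 1, 5, 0, 4, 2, 3, 2, 5], offspring=[2, 0, 1, 1, 2, 0, 2, 0, 1], Z_6=9
gen 6: Z_6=9, draws=[4, 5, 1, 4, 2, 2, 0, 1, 1], offspring=[2, 1, 0, 2, 0, 0, 1, 0, 0], Z_7=6
gen 7: Z_7=6, draws=[0, 1, 0, 2, 2, 0], offspring=[1, 0, 1, 0, 0, 1], Z_8=3

no


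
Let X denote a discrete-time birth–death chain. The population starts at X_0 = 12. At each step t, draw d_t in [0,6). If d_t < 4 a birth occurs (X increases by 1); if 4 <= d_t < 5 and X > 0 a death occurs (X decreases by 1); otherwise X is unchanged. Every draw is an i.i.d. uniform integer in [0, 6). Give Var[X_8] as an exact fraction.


14/3

X can drop by at most 1 per step and X_0 = 12 > T = 8, so X_t >= 12 − t >= 4 > 0 for every t <= 8: the floor at 0 (the 'and X > 0' condition) never binds. Hence X_8 = X_0 + Σ_{t<8} Y_t with i.i.d. increments Y_t = y(d_t) ∈ {+1, −1, 0}.
Outcome values over d=0..5: [1, 1, 1, 1, -1, 0]
Σy = 3, Σy² = 5, M = 6
μ = 3/6 = 1/2,  σ² = 5/6 − (1/2)² = 7/12
Independent increments: Var[X_8] = 8·σ² = 8·(7/12) = 14/3


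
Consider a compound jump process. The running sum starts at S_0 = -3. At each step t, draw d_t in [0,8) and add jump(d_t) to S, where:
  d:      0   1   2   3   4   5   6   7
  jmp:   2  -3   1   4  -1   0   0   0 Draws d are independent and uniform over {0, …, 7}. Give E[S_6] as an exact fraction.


Outcome values over d=0..7: [2, -3, 1, 4, -1, 0, 0, 0]
Σy = 3, Σy² = 31, M = 8
μ = 3/8 = 3/8,  σ² = 31/8 − (3/8)² = 239/64
E[S_6] = -3 + 6·(3/8) = -3/4

-3/4


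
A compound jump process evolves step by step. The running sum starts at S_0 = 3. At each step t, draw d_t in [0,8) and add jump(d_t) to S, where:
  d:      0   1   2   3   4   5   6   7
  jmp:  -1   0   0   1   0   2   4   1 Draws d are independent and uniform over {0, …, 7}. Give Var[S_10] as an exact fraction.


675/32

Outcome values over d=0..7: [-1, 0, 0, 1, 0, 2, 4, 1]
Σy = 7, Σy² = 23, M = 8
μ = 7/8 = 7/8,  σ² = 23/8 − (7/8)² = 135/64
Independent increments: Var[S_10] = 10·σ² = 10·(135/64) = 675/32


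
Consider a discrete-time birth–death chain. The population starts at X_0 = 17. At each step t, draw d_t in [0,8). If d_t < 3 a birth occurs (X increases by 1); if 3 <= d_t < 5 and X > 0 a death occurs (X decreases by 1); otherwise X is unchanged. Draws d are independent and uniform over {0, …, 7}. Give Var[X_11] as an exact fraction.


X can drop by at most 1 per step and X_0 = 17 > T = 11, so X_t >= 17 − t >= 6 > 0 for every t <= 11: the floor at 0 (the 'and X > 0' condition) never binds. Hence X_11 = X_0 + Σ_{t<11} Y_t with i.i.d. increments Y_t = y(d_t) ∈ {+1, −1, 0}.
Outcome values over d=0..7: [1, 1, 1, -1, -1, 0, 0, 0]
Σy = 1, Σy² = 5, M = 8
μ = 1/8 = 1/8,  σ² = 5/8 − (1/8)² = 39/64
Independent increments: Var[X_11] = 11·σ² = 11·(39/64) = 429/64

429/64


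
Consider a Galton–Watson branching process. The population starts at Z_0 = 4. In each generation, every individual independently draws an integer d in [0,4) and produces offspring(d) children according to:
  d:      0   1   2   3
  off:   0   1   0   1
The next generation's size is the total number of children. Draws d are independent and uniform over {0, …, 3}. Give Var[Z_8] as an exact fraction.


255/16384

Outcome values over d=0..3: [0, 1, 0, 1]
Σy = 2, Σy² = 2, M = 4
μ = 2/4 = 1/2,  σ² = 2/4 − (1/2)² = 1/4
V_0 = 0, E_0 = 4
V_1 = 1/4·E_0 + (1/2)²·V_0 = 1;  E_1 = 2
V_2 = 1/4·E_1 + (1/2)²·V_1 = 3/4;  E_2 = 1
V_3 = 1/4·E_2 + (1/2)²·V_2 = 7/16;  E_3 = 1/2
V_4 = 1/4·E_3 + (1/2)²·V_3 = 15/64;  E_4 = 1/4
V_5 = 1/4·E_4 + (1/2)²·V_4 = 31/256;  E_5 = 1/8
V_6 = 1/4·E_5 + (1/2)²·V_5 = 63/1024;  E_6 = 1/16
V_7 = 1/4·E_6 + (1/2)²·V_6 = 127/4096;  E_7 = 1/32
V_8 = 1/4·E_7 + (1/2)²·V_7 = 255/16384;  E_8 = 1/64


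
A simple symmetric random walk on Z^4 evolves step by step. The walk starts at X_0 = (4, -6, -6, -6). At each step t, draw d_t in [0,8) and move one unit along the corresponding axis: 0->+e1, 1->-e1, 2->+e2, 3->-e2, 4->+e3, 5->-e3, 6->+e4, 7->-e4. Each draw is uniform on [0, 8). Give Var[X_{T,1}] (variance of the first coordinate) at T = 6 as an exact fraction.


Outcome values over d=0..7: [1, -1, 0, 0, 0, 0, 0, 0]
Σy = 0, Σy² = 2, M = 8
μ = 0/8 = 0,  σ² = 2/8 − (0)² = 1/4
Independent increments: Var[X_6] = 6·σ² = 6·(1/4) = 3/2

3/2


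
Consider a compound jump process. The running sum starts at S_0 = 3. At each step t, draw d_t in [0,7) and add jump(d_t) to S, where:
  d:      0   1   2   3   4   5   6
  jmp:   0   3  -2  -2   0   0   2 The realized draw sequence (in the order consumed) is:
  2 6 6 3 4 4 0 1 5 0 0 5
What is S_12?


t=0: S=3, d=2, jump=-2, S_1=1
t=1: S=1, d=6, jump=2, S_2=3
t=2: S=3, d=6, jump=2, S_3=5
t=3: S=5, d=3, jump=-2, S_4=3
t=4: S=3, d=4, jump=0, S_5=3
t=5: S=3, d=4, jump=0, S_6=3
t=6: S=3, d=0, jump=0, S_7=3
t=7: S=3, d=1, jump=3, S_8=6
t=8: S=6, d=5, jump=0, S_9=6
t=9: S=6, d=0, jump=0, S_10=6
t=10: S=6, d=0, jump=0, S_11=6
t=11: S=6, d=5, jump=0, S_12=6

6
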